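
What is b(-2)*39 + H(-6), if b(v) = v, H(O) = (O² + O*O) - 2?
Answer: -8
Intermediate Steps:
H(O) = -2 + 2*O² (H(O) = (O² + O²) - 2 = 2*O² - 2 = -2 + 2*O²)
b(-2)*39 + H(-6) = -2*39 + (-2 + 2*(-6)²) = -78 + (-2 + 2*36) = -78 + (-2 + 72) = -78 + 70 = -8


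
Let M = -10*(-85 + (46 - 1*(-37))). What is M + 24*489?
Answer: 11756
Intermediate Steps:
M = 20 (M = -10*(-85 + (46 + 37)) = -10*(-85 + 83) = -10*(-2) = 20)
M + 24*489 = 20 + 24*489 = 20 + 11736 = 11756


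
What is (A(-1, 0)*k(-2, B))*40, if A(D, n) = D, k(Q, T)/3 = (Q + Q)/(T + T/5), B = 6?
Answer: 200/3 ≈ 66.667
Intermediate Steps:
k(Q, T) = 5*Q/T (k(Q, T) = 3*((Q + Q)/(T + T/5)) = 3*((2*Q)/(T + T*(⅕))) = 3*((2*Q)/(T + T/5)) = 3*((2*Q)/((6*T/5))) = 3*((2*Q)*(5/(6*T))) = 3*(5*Q/(3*T)) = 5*Q/T)
(A(-1, 0)*k(-2, B))*40 = -5*(-2)/6*40 = -1*(-5/3)*40 = (5/3)*40 = 200/3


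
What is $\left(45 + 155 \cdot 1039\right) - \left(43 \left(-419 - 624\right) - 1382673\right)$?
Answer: $1588612$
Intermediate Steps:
$\left(45 + 155 \cdot 1039\right) - \left(43 \left(-419 - 624\right) - 1382673\right) = \left(45 + 161045\right) - \left(43 \left(-1043\right) - 1382673\right) = 161090 - \left(-44849 - 1382673\right) = 161090 - -1427522 = 161090 + 1427522 = 1588612$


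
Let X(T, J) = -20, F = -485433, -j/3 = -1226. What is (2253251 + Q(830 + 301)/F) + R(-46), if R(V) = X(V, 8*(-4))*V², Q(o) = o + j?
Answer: 357752954438/161811 ≈ 2.2109e+6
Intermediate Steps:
j = 3678 (j = -3*(-1226) = 3678)
Q(o) = 3678 + o (Q(o) = o + 3678 = 3678 + o)
R(V) = -20*V²
(2253251 + Q(830 + 301)/F) + R(-46) = (2253251 + (3678 + (830 + 301))/(-485433)) - 20*(-46)² = (2253251 + (3678 + 1131)*(-1/485433)) - 20*2116 = (2253251 + 4809*(-1/485433)) - 42320 = (2253251 - 1603/161811) - 42320 = 364600795958/161811 - 42320 = 357752954438/161811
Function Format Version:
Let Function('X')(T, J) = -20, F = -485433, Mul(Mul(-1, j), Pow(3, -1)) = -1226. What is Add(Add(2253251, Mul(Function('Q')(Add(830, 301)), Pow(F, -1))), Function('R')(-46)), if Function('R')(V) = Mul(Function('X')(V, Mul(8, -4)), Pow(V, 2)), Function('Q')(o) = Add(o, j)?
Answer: Rational(357752954438, 161811) ≈ 2.2109e+6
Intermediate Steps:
j = 3678 (j = Mul(-3, -1226) = 3678)
Function('Q')(o) = Add(3678, o) (Function('Q')(o) = Add(o, 3678) = Add(3678, o))
Function('R')(V) = Mul(-20, Pow(V, 2))
Add(Add(2253251, Mul(Function('Q')(Add(830, 301)), Pow(F, -1))), Function('R')(-46)) = Add(Add(2253251, Mul(Add(3678, Add(830, 301)), Pow(-485433, -1))), Mul(-20, Pow(-46, 2))) = Add(Add(2253251, Mul(Add(3678, 1131), Rational(-1, 485433))), Mul(-20, 2116)) = Add(Add(2253251, Mul(4809, Rational(-1, 485433))), -42320) = Add(Add(2253251, Rational(-1603, 161811)), -42320) = Add(Rational(364600795958, 161811), -42320) = Rational(357752954438, 161811)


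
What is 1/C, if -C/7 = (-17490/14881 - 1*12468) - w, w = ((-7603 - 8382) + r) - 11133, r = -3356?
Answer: -14881/1875508572 ≈ -7.9344e-6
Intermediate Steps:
w = -30474 (w = ((-7603 - 8382) - 3356) - 11133 = (-15985 - 3356) - 11133 = -19341 - 11133 = -30474)
C = -1875508572/14881 (C = -7*((-17490/14881 - 1*12468) - 1*(-30474)) = -7*((-17490*1/14881 - 12468) + 30474) = -7*((-17490/14881 - 12468) + 30474) = -7*(-185553798/14881 + 30474) = -7*267929796/14881 = -1875508572/14881 ≈ -1.2603e+5)
1/C = 1/(-1875508572/14881) = -14881/1875508572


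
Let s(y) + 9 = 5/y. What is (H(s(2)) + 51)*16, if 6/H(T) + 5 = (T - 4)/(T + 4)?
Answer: 696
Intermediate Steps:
s(y) = -9 + 5/y
H(T) = 6/(-5 + (-4 + T)/(4 + T)) (H(T) = 6/(-5 + (T - 4)/(T + 4)) = 6/(-5 + (-4 + T)/(4 + T)))
(H(s(2)) + 51)*16 = (3*(-4 - (-9 + 5/2))/(2*(6 + (-9 + 5/2))) + 51)*16 = (3*(-4 - 1*(-13/2))/(2*(6 - 13/2)) + 51)*16 = (3*(-4 + 13/2)/(2*(-½)) + 51)*16 = ((3/2)*(-2)*(5/2) + 51)*16 = (-15/2 + 51)*16 = (87/2)*16 = 696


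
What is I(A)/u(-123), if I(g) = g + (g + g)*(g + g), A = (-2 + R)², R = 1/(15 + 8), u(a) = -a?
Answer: 5824575/11473481 ≈ 0.50766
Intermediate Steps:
R = 1/23 ≈ 0.043478
A = 2025/529 (A = (-2 + 1/23)² = (-45/23)² = 2025/529 ≈ 3.8280)
I(g) = g + 4*g² (I(g) = g + (2*g)*(2*g) = g + 4*g²)
I(A)/u(-123) = (2025*(1 + 4*(2025/529))/529)/((-1*(-123))) = (2025*(1 + 8100/529)/529)/123 = ((2025/529)*(8629/529))*(1/123) = (17473725/279841)*(1/123) = 5824575/11473481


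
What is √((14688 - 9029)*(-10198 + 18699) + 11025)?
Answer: 2*√12029546 ≈ 6936.7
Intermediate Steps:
√((14688 - 9029)*(-10198 + 18699) + 11025) = √(5659*8501 + 11025) = √(48107159 + 11025) = √48118184 = 2*√12029546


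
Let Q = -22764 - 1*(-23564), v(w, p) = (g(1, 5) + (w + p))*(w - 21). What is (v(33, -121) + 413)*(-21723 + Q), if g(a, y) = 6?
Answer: 11947033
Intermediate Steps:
v(w, p) = (-21 + w)*(6 + p + w) (v(w, p) = (6 + (w + p))*(w - 21) = (6 + (p + w))*(-21 + w) = (6 + p + w)*(-21 + w) = (-21 + w)*(6 + p + w))
Q = 800 (Q = -22764 + 23564 = 800)
(v(33, -121) + 413)*(-21723 + Q) = ((-126 + 33**2 - 21*(-121) - 15*33 - 121*33) + 413)*(-21723 + 800) = ((-126 + 1089 + 2541 - 495 - 3993) + 413)*(-20923) = (-984 + 413)*(-20923) = -571*(-20923) = 11947033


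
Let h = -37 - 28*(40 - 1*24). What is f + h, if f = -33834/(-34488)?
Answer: -2782141/5748 ≈ -484.02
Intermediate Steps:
h = -485 (h = -37 - 28*(40 - 24) = -37 - 28*16 = -37 - 448 = -485)
f = 5639/5748 (f = -33834*(-1/34488) = 5639/5748 ≈ 0.98104)
f + h = 5639/5748 - 485 = -2782141/5748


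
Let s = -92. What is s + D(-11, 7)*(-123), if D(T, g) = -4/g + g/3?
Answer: -2161/7 ≈ -308.71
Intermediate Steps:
D(T, g) = -4/g + g/3 (D(T, g) = -4/g + g*(1/3) = -4/g + g/3)
s + D(-11, 7)*(-123) = -92 + (-4/7 + (1/3)*7)*(-123) = -92 + (-4*1/7 + 7/3)*(-123) = -92 + (-4/7 + 7/3)*(-123) = -92 + (37/21)*(-123) = -92 - 1517/7 = -2161/7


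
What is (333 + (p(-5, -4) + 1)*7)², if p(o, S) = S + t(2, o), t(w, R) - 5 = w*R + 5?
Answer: 97344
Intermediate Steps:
t(w, R) = 10 + R*w (t(w, R) = 5 + (w*R + 5) = 5 + (R*w + 5) = 5 + (5 + R*w) = 10 + R*w)
p(o, S) = 10 + S + 2*o (p(o, S) = S + (10 + o*2) = S + (10 + 2*o) = 10 + S + 2*o)
(333 + (p(-5, -4) + 1)*7)² = (333 + ((10 - 4 + 2*(-5)) + 1)*7)² = (333 + ((10 - 4 - 10) + 1)*7)² = (333 + (-4 + 1)*7)² = (333 - 3*7)² = (333 - 21)² = 312² = 97344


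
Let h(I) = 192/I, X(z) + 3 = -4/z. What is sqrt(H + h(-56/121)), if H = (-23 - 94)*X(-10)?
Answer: I*sqrt(135555)/35 ≈ 10.519*I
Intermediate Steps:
X(z) = -3 - 4/z
H = 1521/5 (H = (-23 - 94)*(-3 - 4/(-10)) = -117*(-3 - 4*(-1/10)) = -117*(-3 + 2/5) = -117*(-13/5) = 1521/5 ≈ 304.20)
sqrt(H + h(-56/121)) = sqrt(1521/5 + 192/((-56/121))) = sqrt(1521/5 + 192/((-56*1/121))) = sqrt(1521/5 + 192/(-56/121)) = sqrt(1521/5 + 192*(-121/56)) = sqrt(1521/5 - 2904/7) = sqrt(-3873/35) = I*sqrt(135555)/35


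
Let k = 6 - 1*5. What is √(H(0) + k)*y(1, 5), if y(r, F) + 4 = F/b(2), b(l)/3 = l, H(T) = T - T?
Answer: -19/6 ≈ -3.1667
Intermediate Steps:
H(T) = 0
b(l) = 3*l
k = 1 (k = 6 - 5 = 1)
y(r, F) = -4 + F/6 (y(r, F) = -4 + F/((3*2)) = -4 + F/6)
√(H(0) + k)*y(1, 5) = √(0 + 1)*(-4 + (⅙)*5) = √1*(-4 + ⅚) = 1*(-19/6) = -19/6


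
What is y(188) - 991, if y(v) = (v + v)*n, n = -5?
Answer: -2871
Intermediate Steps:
y(v) = -10*v (y(v) = (v + v)*(-5) = (2*v)*(-5) = -10*v)
y(188) - 991 = -10*188 - 991 = -1880 - 991 = -2871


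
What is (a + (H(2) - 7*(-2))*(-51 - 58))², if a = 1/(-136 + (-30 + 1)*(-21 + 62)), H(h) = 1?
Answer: 4693184973376/1755625 ≈ 2.6732e+6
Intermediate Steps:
a = -1/1325 (a = 1/(-136 - 29*41) = 1/(-136 - 1189) = 1/(-1325) = -1/1325 ≈ -0.00075472)
(a + (H(2) - 7*(-2))*(-51 - 58))² = (-1/1325 + (1 - 7*(-2))*(-51 - 58))² = (-1/1325 + (1 + 14)*(-109))² = (-1/1325 + 15*(-109))² = (-1/1325 - 1635)² = (-2166376/1325)² = 4693184973376/1755625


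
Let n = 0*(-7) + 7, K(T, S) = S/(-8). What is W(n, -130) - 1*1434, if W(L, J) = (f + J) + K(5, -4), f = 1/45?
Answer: -140713/90 ≈ -1563.5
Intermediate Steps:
f = 1/45 ≈ 0.022222
K(T, S) = -S/8 (K(T, S) = S*(-⅛) = -S/8)
n = 7 (n = 0 + 7 = 7)
W(L, J) = 47/90 + J (W(L, J) = (1/45 + J) - ⅛*(-4) = (1/45 + J) + ½ = 47/90 + J)
W(n, -130) - 1*1434 = (47/90 - 130) - 1*1434 = -11653/90 - 1434 = -140713/90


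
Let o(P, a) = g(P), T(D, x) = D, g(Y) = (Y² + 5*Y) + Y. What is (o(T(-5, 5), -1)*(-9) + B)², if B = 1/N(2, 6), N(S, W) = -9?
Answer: 163216/81 ≈ 2015.0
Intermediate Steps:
g(Y) = Y² + 6*Y
o(P, a) = P*(6 + P)
B = -⅑ (B = 1/(-9) = -⅑ ≈ -0.11111)
(o(T(-5, 5), -1)*(-9) + B)² = (-5*(6 - 5)*(-9) - ⅑)² = (-5*1*(-9) - ⅑)² = (-5*(-9) - ⅑)² = (45 - ⅑)² = (404/9)² = 163216/81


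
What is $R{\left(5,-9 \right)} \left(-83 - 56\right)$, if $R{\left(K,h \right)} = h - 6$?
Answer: $2085$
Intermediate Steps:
$R{\left(K,h \right)} = -6 + h$ ($R{\left(K,h \right)} = h - 6 = -6 + h$)
$R{\left(5,-9 \right)} \left(-83 - 56\right) = \left(-6 - 9\right) \left(-83 - 56\right) = \left(-15\right) \left(-139\right) = 2085$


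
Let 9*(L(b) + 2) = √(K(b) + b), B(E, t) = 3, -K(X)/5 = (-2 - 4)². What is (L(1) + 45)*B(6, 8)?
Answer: 129 + I*√179/3 ≈ 129.0 + 4.4597*I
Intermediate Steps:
K(X) = -180 (K(X) = -5*(-2 - 4)² = -5*(-6)² = -5*36 = -180)
L(b) = -2 + √(-180 + b)/9
(L(1) + 45)*B(6, 8) = ((-2 + √(-180 + 1)/9) + 45)*3 = ((-2 + √(-179)/9) + 45)*3 = ((-2 + (I*√179)/9) + 45)*3 = ((-2 + I*√179/9) + 45)*3 = (43 + I*√179/9)*3 = 129 + I*√179/3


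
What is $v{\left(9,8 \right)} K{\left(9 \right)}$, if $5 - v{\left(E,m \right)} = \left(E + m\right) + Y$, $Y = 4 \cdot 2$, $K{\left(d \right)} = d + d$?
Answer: $-360$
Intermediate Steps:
$K{\left(d \right)} = 2 d$
$Y = 8$
$v{\left(E,m \right)} = -3 - E - m$ ($v{\left(E,m \right)} = 5 - \left(\left(E + m\right) + 8\right) = 5 - \left(8 + E + m\right) = -3 - E - m$)
$v{\left(9,8 \right)} K{\left(9 \right)} = \left(-3 - 9 - 8\right) 2 \cdot 9 = \left(-3 - 9 - 8\right) 18 = \left(-20\right) 18 = -360$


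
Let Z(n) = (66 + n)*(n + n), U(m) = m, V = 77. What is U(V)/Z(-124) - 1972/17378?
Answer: -13513571/124982576 ≈ -0.10812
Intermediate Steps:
Z(n) = 2*n*(66 + n) (Z(n) = (66 + n)*(2*n) = 2*n*(66 + n))
U(V)/Z(-124) - 1972/17378 = 77/((2*(-124)*(66 - 124))) - 1972/17378 = 77/((2*(-124)*(-58))) - 1972*1/17378 = 77/14384 - 986/8689 = -13513571/124982576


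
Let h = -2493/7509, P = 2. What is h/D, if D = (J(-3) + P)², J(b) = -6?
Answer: -831/40048 ≈ -0.020750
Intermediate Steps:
D = 16 (D = (-6 + 2)² = (-4)² = 16)
h = -831/2503 (h = -2493*1/7509 = -831/2503 ≈ -0.33200)
h/D = -831/2503/16 = -831/2503*1/16 = -831/40048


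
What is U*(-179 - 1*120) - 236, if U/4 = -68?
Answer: 81092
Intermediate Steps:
U = -272 (U = 4*(-68) = -272)
U*(-179 - 1*120) - 236 = -272*(-179 - 1*120) - 236 = -272*(-179 - 120) - 236 = -272*(-299) - 236 = 81328 - 236 = 81092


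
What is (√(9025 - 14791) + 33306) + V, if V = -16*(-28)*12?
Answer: 38682 + 31*I*√6 ≈ 38682.0 + 75.934*I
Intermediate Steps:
V = 5376 (V = 448*12 = 5376)
(√(9025 - 14791) + 33306) + V = (√(9025 - 14791) + 33306) + 5376 = (√(-5766) + 33306) + 5376 = (31*I*√6 + 33306) + 5376 = (33306 + 31*I*√6) + 5376 = 38682 + 31*I*√6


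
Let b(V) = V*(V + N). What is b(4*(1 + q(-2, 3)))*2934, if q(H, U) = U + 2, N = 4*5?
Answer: 3098304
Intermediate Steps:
N = 20
q(H, U) = 2 + U
b(V) = V*(20 + V) (b(V) = V*(V + 20) = V*(20 + V))
b(4*(1 + q(-2, 3)))*2934 = ((4*(1 + (2 + 3)))*(20 + 4*(1 + (2 + 3))))*2934 = ((4*(1 + 5))*(20 + 4*(1 + 5)))*2934 = ((4*6)*(20 + 4*6))*2934 = (24*(20 + 24))*2934 = (24*44)*2934 = 1056*2934 = 3098304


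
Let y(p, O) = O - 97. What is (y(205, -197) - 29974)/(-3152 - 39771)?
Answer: 30268/42923 ≈ 0.70517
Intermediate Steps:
y(p, O) = -97 + O
(y(205, -197) - 29974)/(-3152 - 39771) = ((-97 - 197) - 29974)/(-3152 - 39771) = (-294 - 29974)/(-42923) = -30268*(-1/42923) = 30268/42923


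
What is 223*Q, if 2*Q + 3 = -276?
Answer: -62217/2 ≈ -31109.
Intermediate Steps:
Q = -279/2 (Q = -3/2 + (1/2)*(-276) = -3/2 - 138 = -279/2 ≈ -139.50)
223*Q = 223*(-279/2) = -62217/2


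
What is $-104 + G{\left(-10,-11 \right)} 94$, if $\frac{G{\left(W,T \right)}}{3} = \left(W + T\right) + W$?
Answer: $-8846$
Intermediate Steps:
$G{\left(W,T \right)} = 3 T + 6 W$ ($G{\left(W,T \right)} = 3 \left(\left(W + T\right) + W\right) = 3 \left(\left(T + W\right) + W\right) = 3 \left(T + 2 W\right) = 3 T + 6 W$)
$-104 + G{\left(-10,-11 \right)} 94 = -104 + \left(3 \left(-11\right) + 6 \left(-10\right)\right) 94 = -104 + \left(-33 - 60\right) 94 = -104 - 8742 = -8846$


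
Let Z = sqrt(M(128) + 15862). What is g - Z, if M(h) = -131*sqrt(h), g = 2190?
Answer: 2190 - sqrt(15862 - 1048*sqrt(2)) ≈ 2070.1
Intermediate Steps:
Z = sqrt(15862 - 1048*sqrt(2)) (Z = sqrt(-1048*sqrt(2) + 15862) = sqrt(15862 - 1048*sqrt(2)) ≈ 119.92)
g - Z = 2190 - sqrt(15862 - 1048*sqrt(2))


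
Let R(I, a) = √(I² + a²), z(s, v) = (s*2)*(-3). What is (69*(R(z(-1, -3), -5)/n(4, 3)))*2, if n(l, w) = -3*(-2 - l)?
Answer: 23*√61/3 ≈ 59.879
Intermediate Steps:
z(s, v) = -6*s (z(s, v) = (2*s)*(-3) = -6*s)
n(l, w) = 6 + 3*l
(69*(R(z(-1, -3), -5)/n(4, 3)))*2 = (69*(√((-6*(-1))² + (-5)²)/(6 + 3*4)))*2 = (69*(√(6² + 25)/(6 + 12)))*2 = (69*(√(36 + 25)/18))*2 = (69*(√61*(1/18)))*2 = (69*(√61/18))*2 = (23*√61/6)*2 = 23*√61/3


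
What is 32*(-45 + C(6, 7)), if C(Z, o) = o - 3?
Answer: -1312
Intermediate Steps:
C(Z, o) = -3 + o
32*(-45 + C(6, 7)) = 32*(-45 + (-3 + 7)) = 32*(-45 + 4) = 32*(-41) = -1312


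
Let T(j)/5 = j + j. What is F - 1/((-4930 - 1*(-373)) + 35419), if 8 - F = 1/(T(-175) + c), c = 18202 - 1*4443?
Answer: 2964931193/370621758 ≈ 7.9999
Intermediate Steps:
T(j) = 10*j (T(j) = 5*(j + j) = 5*(2*j) = 10*j)
c = 13759 (c = 18202 - 4443 = 13759)
F = 96071/12009 (F = 8 - 1/(10*(-175) + 13759) = 8 - 1/(-1750 + 13759) = 8 - 1/12009 = 96071/12009 ≈ 7.9999)
F - 1/((-4930 - 1*(-373)) + 35419) = 96071/12009 - 1/((-4930 - 1*(-373)) + 35419) = 96071/12009 - 1/((-4930 + 373) + 35419) = 96071/12009 - 1/(-4557 + 35419) = 96071/12009 - 1/30862 = 2964931193/370621758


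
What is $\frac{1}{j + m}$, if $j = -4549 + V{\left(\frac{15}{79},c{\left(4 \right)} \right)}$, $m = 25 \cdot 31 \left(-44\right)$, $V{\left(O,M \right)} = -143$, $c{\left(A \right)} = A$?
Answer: $- \frac{1}{38792} \approx -2.5779 \cdot 10^{-5}$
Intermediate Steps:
$m = -34100$ ($m = 775 \left(-44\right) = -34100$)
$j = -4692$ ($j = -4549 - 143 = -4692$)
$\frac{1}{j + m} = \frac{1}{-4692 - 34100} = \frac{1}{-38792} = - \frac{1}{38792}$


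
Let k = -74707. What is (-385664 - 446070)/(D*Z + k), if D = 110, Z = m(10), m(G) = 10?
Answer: 831734/73607 ≈ 11.300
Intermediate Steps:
Z = 10
(-385664 - 446070)/(D*Z + k) = (-385664 - 446070)/(110*10 - 74707) = -831734/(1100 - 74707) = -831734/(-73607) = -831734*(-1/73607) = 831734/73607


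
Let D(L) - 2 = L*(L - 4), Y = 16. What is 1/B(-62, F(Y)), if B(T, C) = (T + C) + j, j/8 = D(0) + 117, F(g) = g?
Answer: 1/906 ≈ 0.0011038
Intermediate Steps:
D(L) = 2 + L*(-4 + L) (D(L) = 2 + L*(L - 4) = 2 + L*(-4 + L))
j = 952 (j = 8*((2 + 0² - 4*0) + 117) = 8*((2 + 0 + 0) + 117) = 8*(2 + 117) = 8*119 = 952)
B(T, C) = 952 + C + T (B(T, C) = (T + C) + 952 = (C + T) + 952 = 952 + C + T)
1/B(-62, F(Y)) = 1/(952 + 16 - 62) = 1/906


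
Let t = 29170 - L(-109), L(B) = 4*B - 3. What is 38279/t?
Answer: 38279/29609 ≈ 1.2928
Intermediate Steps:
L(B) = -3 + 4*B
t = 29609 (t = 29170 - (-3 + 4*(-109)) = 29170 - (-3 - 436) = 29170 - 1*(-439) = 29170 + 439 = 29609)
38279/t = 38279/29609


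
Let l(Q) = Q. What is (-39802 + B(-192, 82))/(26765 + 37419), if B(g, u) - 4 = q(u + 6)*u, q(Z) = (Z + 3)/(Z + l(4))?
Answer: -1826977/2952464 ≈ -0.61880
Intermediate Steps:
q(Z) = (3 + Z)/(4 + Z) (q(Z) = (Z + 3)/(Z + 4) = (3 + Z)/(4 + Z))
B(g, u) = 4 + u*(9 + u)/(10 + u) (B(g, u) = 4 + ((3 + (u + 6))/(4 + (u + 6)))*u = 4 + ((3 + (6 + u))/(4 + (6 + u)))*u = 4 + ((9 + u)/(10 + u))*u = 4 + u*(9 + u)/(10 + u))
(-39802 + B(-192, 82))/(26765 + 37419) = (-39802 + (40 + 82² + 13*82)/(10 + 82))/(26765 + 37419) = (-39802 + (40 + 6724 + 1066)/92)/64184 = (-39802 + (1/92)*7830)*(1/64184) = (-39802 + 3915/46)*(1/64184) = -1826977/46*1/64184 = -1826977/2952464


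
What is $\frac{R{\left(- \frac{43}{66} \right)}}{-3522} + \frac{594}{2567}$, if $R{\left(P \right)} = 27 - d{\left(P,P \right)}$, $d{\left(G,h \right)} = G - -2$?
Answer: $\frac{133730557}{596704284} \approx 0.22412$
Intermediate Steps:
$d{\left(G,h \right)} = 2 + G$ ($d{\left(G,h \right)} = G + 2 = 2 + G$)
$R{\left(P \right)} = 25 - P$ ($R{\left(P \right)} = 27 - \left(2 + P\right) = 25 - P$)
$\frac{R{\left(- \frac{43}{66} \right)}}{-3522} + \frac{594}{2567} = \frac{25 - - \frac{43}{66}}{-3522} + \frac{594}{2567} = \left(25 - \left(-43\right) \frac{1}{66}\right) \left(- \frac{1}{3522}\right) + 594 \cdot \frac{1}{2567} = \left(25 - - \frac{43}{66}\right) \left(- \frac{1}{3522}\right) + \frac{594}{2567} = \left(25 + \frac{43}{66}\right) \left(- \frac{1}{3522}\right) + \frac{594}{2567} = \frac{1693}{66} \left(- \frac{1}{3522}\right) + \frac{594}{2567} = - \frac{1693}{232452} + \frac{594}{2567} = \frac{133730557}{596704284}$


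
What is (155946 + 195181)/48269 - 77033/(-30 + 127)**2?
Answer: -414551934/454163021 ≈ -0.91278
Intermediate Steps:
(155946 + 195181)/48269 - 77033/(-30 + 127)**2 = 351127*(1/48269) - 77033/(97**2) = 351127/48269 - 77033/9409 = -414551934/454163021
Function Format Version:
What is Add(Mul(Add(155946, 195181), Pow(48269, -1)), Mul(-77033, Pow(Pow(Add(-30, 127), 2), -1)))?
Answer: Rational(-414551934, 454163021) ≈ -0.91278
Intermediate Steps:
Add(Mul(Add(155946, 195181), Pow(48269, -1)), Mul(-77033, Pow(Pow(Add(-30, 127), 2), -1))) = Add(Mul(351127, Rational(1, 48269)), Mul(-77033, Pow(Pow(97, 2), -1))) = Add(Rational(351127, 48269), Mul(-77033, Pow(9409, -1))) = Add(Rational(351127, 48269), Mul(-77033, Rational(1, 9409))) = Add(Rational(351127, 48269), Rational(-77033, 9409)) = Rational(-414551934, 454163021)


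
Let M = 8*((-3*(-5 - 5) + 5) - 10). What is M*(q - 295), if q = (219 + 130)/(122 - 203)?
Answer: -4848800/81 ≈ -59862.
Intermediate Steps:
q = -349/81 (q = 349/(-81) = 349*(-1/81) = -349/81 ≈ -4.3086)
M = 200 (M = 8*((-3*(-10) + 5) - 10) = 8*((30 + 5) - 10) = 8*(35 - 10) = 8*25 = 200)
M*(q - 295) = 200*(-349/81 - 295) = 200*(-24244/81) = -4848800/81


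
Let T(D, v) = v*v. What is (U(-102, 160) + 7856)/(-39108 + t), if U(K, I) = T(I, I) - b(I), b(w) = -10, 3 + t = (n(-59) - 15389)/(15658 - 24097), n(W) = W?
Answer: -282419574/330042281 ≈ -0.85571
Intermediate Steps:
t = -9869/8439 (t = -3 + (-59 - 15389)/(15658 - 24097) = -3 - 15448/(-8439) = -3 - 15448*(-1/8439) = -3 + 15448/8439 = -9869/8439 ≈ -1.1695)
T(D, v) = v²
U(K, I) = 10 + I² (U(K, I) = I² - 1*(-10) = I² + 10 = 10 + I²)
(U(-102, 160) + 7856)/(-39108 + t) = ((10 + 160²) + 7856)/(-39108 - 9869/8439) = ((10 + 25600) + 7856)/(-330042281/8439) = (25610 + 7856)*(-8439/330042281) = 33466*(-8439/330042281) = -282419574/330042281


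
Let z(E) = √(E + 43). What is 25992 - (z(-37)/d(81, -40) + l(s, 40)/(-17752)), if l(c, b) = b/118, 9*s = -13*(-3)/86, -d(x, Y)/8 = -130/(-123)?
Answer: 6805797269/261842 + 123*√6/1040 ≈ 25992.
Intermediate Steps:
d(x, Y) = -1040/123 (d(x, Y) = -(-1040)/(-123) = -(-1040)*(-1)/123 = -8*130/123 = -1040/123)
s = 13/258 (s = (-13*(-3)/86)/9 = (39*(1/86))/9 = (⅑)*(39/86) = 13/258 ≈ 0.050388)
l(c, b) = b/118 (l(c, b) = b*(1/118) = b/118)
z(E) = √(43 + E)
25992 - (z(-37)/d(81, -40) + l(s, 40)/(-17752)) = 25992 - (√(43 - 37)/(-1040/123) + ((1/118)*40)/(-17752)) = 25992 - (√6*(-123/1040) + (20/59)*(-1/17752)) = 25992 - (-123*√6/1040 - 5/261842) = 25992 - (-5/261842 - 123*√6/1040) = 25992 + (5/261842 + 123*√6/1040) = 6805797269/261842 + 123*√6/1040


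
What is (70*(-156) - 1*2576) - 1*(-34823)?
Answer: 21327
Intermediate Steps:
(70*(-156) - 1*2576) - 1*(-34823) = (-10920 - 2576) + 34823 = -13496 + 34823 = 21327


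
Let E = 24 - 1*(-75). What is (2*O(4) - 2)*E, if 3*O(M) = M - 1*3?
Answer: -132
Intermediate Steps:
O(M) = -1 + M/3 (O(M) = (M - 1*3)/3 = (M - 3)/3 = (-3 + M)/3 = -1 + M/3)
E = 99 (E = 24 + 75 = 99)
(2*O(4) - 2)*E = (2*(-1 + (⅓)*4) - 2)*99 = (2*(-1 + 4/3) - 2)*99 = (2*(⅓) - 2)*99 = (⅔ - 2)*99 = -4/3*99 = -132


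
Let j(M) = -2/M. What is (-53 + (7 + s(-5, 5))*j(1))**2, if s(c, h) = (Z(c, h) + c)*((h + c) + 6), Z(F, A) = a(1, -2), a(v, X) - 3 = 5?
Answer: 10609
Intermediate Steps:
a(v, X) = 8 (a(v, X) = 3 + 5 = 8)
Z(F, A) = 8
s(c, h) = (8 + c)*(6 + c + h) (s(c, h) = (8 + c)*((h + c) + 6) = (8 + c)*((c + h) + 6) = (8 + c)*(6 + c + h))
(-53 + (7 + s(-5, 5))*j(1))**2 = (-53 + (7 + (48 + (-5)**2 + 8*5 + 14*(-5) - 5*5))*(-2/1))**2 = (-53 + (7 + (48 + 25 + 40 - 70 - 25))*(-2*1))**2 = (-53 + (7 + 18)*(-2))**2 = (-53 + 25*(-2))**2 = (-53 - 50)**2 = (-103)**2 = 10609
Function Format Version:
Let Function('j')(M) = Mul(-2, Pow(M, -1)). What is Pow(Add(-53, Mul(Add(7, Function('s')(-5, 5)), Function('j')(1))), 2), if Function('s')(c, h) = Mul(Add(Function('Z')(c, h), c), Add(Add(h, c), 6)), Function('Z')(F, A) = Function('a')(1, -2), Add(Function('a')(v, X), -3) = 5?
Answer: 10609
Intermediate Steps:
Function('a')(v, X) = 8 (Function('a')(v, X) = Add(3, 5) = 8)
Function('Z')(F, A) = 8
Function('s')(c, h) = Mul(Add(8, c), Add(6, c, h)) (Function('s')(c, h) = Mul(Add(8, c), Add(Add(h, c), 6)) = Mul(Add(8, c), Add(Add(c, h), 6)) = Mul(Add(8, c), Add(6, c, h)))
Pow(Add(-53, Mul(Add(7, Function('s')(-5, 5)), Function('j')(1))), 2) = Pow(Add(-53, Mul(Add(7, Add(48, Pow(-5, 2), Mul(8, 5), Mul(14, -5), Mul(-5, 5))), Mul(-2, Pow(1, -1)))), 2) = Pow(Add(-53, Mul(Add(7, Add(48, 25, 40, -70, -25)), Mul(-2, 1))), 2) = Pow(Add(-53, Mul(Add(7, 18), -2)), 2) = Pow(Add(-53, Mul(25, -2)), 2) = Pow(Add(-53, -50), 2) = Pow(-103, 2) = 10609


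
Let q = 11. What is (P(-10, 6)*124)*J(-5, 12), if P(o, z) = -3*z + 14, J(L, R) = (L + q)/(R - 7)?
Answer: -2976/5 ≈ -595.20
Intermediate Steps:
J(L, R) = (11 + L)/(-7 + R) (J(L, R) = (L + 11)/(R - 7) = (11 + L)/(-7 + R))
P(o, z) = 14 - 3*z
(P(-10, 6)*124)*J(-5, 12) = ((14 - 3*6)*124)*((11 - 5)/(-7 + 12)) = ((14 - 18)*124)*(6/5) = (-4*124)*((⅕)*6) = -496*6/5 = -2976/5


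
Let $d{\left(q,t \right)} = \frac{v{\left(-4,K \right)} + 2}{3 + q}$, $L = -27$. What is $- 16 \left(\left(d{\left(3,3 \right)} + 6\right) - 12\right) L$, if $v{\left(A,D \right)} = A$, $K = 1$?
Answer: $-2736$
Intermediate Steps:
$d{\left(q,t \right)} = - \frac{2}{3 + q}$ ($d{\left(q,t \right)} = \frac{-4 + 2}{3 + q} = - \frac{2}{3 + q}$)
$- 16 \left(\left(d{\left(3,3 \right)} + 6\right) - 12\right) L = - 16 \left(\left(- \frac{2}{3 + 3} + 6\right) - 12\right) \left(-27\right) = - 16 \left(\left(- \frac{2}{6} + 6\right) - 12\right) \left(-27\right) = - 16 \left(\left(\left(-2\right) \frac{1}{6} + 6\right) - 12\right) \left(-27\right) = - 16 \left(\left(- \frac{1}{3} + 6\right) - 12\right) \left(-27\right) = - 16 \left(\frac{17}{3} - 12\right) \left(-27\right) = \left(-16\right) \left(- \frac{19}{3}\right) \left(-27\right) = \frac{304}{3} \left(-27\right) = -2736$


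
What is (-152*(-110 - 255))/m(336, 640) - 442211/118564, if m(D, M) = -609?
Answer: -6847237219/72205476 ≈ -94.830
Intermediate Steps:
(-152*(-110 - 255))/m(336, 640) - 442211/118564 = -152*(-110 - 255)/(-609) - 442211/118564 = -152*(-365)*(-1/609) - 442211*1/118564 = 55480*(-1/609) - 442211/118564 = -55480/609 - 442211/118564 = -6847237219/72205476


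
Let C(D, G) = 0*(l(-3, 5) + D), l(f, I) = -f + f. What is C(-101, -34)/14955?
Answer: 0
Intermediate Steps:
l(f, I) = 0
C(D, G) = 0 (C(D, G) = 0*(0 + D) = 0*D = 0)
C(-101, -34)/14955 = 0/14955 = 0*(1/14955) = 0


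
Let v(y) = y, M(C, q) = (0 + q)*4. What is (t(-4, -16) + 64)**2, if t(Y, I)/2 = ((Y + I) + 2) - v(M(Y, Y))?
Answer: 3600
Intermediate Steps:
M(C, q) = 4*q (M(C, q) = q*4 = 4*q)
t(Y, I) = 4 - 6*Y + 2*I (t(Y, I) = 2*(((Y + I) + 2) - 4*Y) = 2*(((I + Y) + 2) - 4*Y) = 2*((2 + I + Y) - 4*Y) = 2*(2 + I - 3*Y) = 4 - 6*Y + 2*I)
(t(-4, -16) + 64)**2 = ((4 - 6*(-4) + 2*(-16)) + 64)**2 = ((4 + 24 - 32) + 64)**2 = (-4 + 64)**2 = 60**2 = 3600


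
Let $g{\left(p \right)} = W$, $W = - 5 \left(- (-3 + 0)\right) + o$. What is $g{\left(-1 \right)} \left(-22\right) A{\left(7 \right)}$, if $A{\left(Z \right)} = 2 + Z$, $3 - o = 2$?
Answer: $2772$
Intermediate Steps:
$o = 1$ ($o = 3 - 2 = 1$)
$W = -14$ ($W = - 5 \left(- (-3 + 0)\right) + 1 = - 5 \left(\left(-1\right) \left(-3\right)\right) + 1 = \left(-5\right) 3 + 1 = -15 + 1 = -14$)
$g{\left(p \right)} = -14$
$g{\left(-1 \right)} \left(-22\right) A{\left(7 \right)} = \left(-14\right) \left(-22\right) \left(2 + 7\right) = 308 \cdot 9 = 2772$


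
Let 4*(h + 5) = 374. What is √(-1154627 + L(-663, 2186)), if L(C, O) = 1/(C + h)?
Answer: 35*I*√1244358957/1149 ≈ 1074.5*I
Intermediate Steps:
h = 177/2 (h = -5 + (¼)*374 = -5 + 187/2 = 177/2 ≈ 88.500)
L(C, O) = 1/(177/2 + C) (L(C, O) = 1/(C + 177/2) = 1/(177/2 + C))
√(-1154627 + L(-663, 2186)) = √(-1154627 + 2/(177 + 2*(-663))) = √(-1154627 + 2/(177 - 1326)) = √(-1154627 + 2/(-1149)) = √(-1154627 + 2*(-1/1149)) = √(-1154627 - 2/1149) = √(-1326666425/1149) = 35*I*√1244358957/1149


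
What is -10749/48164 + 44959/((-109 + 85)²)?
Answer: 539803463/6935616 ≈ 77.831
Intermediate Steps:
-10749/48164 + 44959/((-109 + 85)²) = -10749*1/48164 + 44959/((-24)²) = -10749/48164 + 44959/576 = 539803463/6935616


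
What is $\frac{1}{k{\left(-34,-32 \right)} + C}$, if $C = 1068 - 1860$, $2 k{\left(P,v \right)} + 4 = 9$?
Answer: $- \frac{2}{1579} \approx -0.0012666$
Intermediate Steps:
$k{\left(P,v \right)} = \frac{5}{2}$ ($k{\left(P,v \right)} = -2 + \frac{1}{2} \cdot 9 = -2 + \frac{9}{2} = \frac{5}{2}$)
$C = -792$
$\frac{1}{k{\left(-34,-32 \right)} + C} = \frac{1}{\frac{5}{2} - 792} = \frac{1}{- \frac{1579}{2}} = - \frac{2}{1579}$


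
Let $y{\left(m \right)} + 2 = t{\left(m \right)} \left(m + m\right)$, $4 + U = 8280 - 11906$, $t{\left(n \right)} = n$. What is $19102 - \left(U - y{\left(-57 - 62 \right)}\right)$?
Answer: $51052$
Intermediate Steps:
$U = -3630$ ($U = -4 + \left(8280 - 11906\right) = -4 - 3626 = -3630$)
$y{\left(m \right)} = -2 + 2 m^{2}$ ($y{\left(m \right)} = -2 + m \left(m + m\right) = -2 + m 2 m = -2 + 2 m^{2}$)
$19102 - \left(U - y{\left(-57 - 62 \right)}\right) = 19102 - \left(-3630 - \left(-2 + 2 \left(-57 - 62\right)^{2}\right)\right) = 19102 - \left(-3630 - \left(-2 + 2 \left(-119\right)^{2}\right)\right) = 19102 - \left(-3630 - \left(-2 + 2 \cdot 14161\right)\right) = 19102 - \left(-3630 - \left(-2 + 28322\right)\right) = 19102 - \left(-3630 - 28320\right) = 19102 - -31950 = 19102 + 31950 = 51052$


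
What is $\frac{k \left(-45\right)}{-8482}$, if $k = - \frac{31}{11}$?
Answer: $- \frac{1395}{93302} \approx -0.014951$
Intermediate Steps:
$k = - \frac{31}{11}$ ($k = \left(-31\right) \frac{1}{11} = - \frac{31}{11} \approx -2.8182$)
$\frac{k \left(-45\right)}{-8482} = \frac{\left(- \frac{31}{11}\right) \left(-45\right)}{-8482} = \frac{1395}{11} \left(- \frac{1}{8482}\right) = - \frac{1395}{93302}$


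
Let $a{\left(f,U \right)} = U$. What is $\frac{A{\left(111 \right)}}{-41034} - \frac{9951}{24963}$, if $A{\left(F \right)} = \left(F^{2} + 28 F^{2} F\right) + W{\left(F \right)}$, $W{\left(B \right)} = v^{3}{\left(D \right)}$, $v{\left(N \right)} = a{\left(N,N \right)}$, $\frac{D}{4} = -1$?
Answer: $- \frac{45554244529}{48777702} \approx -933.92$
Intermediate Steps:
$D = -4$ ($D = 4 \left(-1\right) = -4$)
$v{\left(N \right)} = N$
$W{\left(B \right)} = -64$ ($W{\left(B \right)} = \left(-4\right)^{3} = -64$)
$A{\left(F \right)} = -64 + F^{2} + 28 F^{3}$ ($A{\left(F \right)} = \left(F^{2} + 28 F^{2} F\right) - 64 = \left(F^{2} + 28 F^{3}\right) - 64 = -64 + F^{2} + 28 F^{3}$)
$\frac{A{\left(111 \right)}}{-41034} - \frac{9951}{24963} = \frac{-64 + 111^{2} + 28 \cdot 111^{3}}{-41034} - \frac{9951}{24963} = \left(-64 + 12321 + 28 \cdot 1367631\right) \left(- \frac{1}{41034}\right) - \frac{3317}{8321} = \left(-64 + 12321 + 38293668\right) \left(- \frac{1}{41034}\right) - \frac{3317}{8321} = 38305925 \left(- \frac{1}{41034}\right) - \frac{3317}{8321} = - \frac{5472275}{5862} - \frac{3317}{8321} = - \frac{45554244529}{48777702}$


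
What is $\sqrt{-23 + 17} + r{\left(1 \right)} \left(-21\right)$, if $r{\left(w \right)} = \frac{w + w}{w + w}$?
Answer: $-21 + i \sqrt{6} \approx -21.0 + 2.4495 i$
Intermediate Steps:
$r{\left(w \right)} = 1$ ($r{\left(w \right)} = \frac{2 w}{2 w} = 2 w \frac{1}{2 w} = 1$)
$\sqrt{-23 + 17} + r{\left(1 \right)} \left(-21\right) = \sqrt{-23 + 17} + 1 \left(-21\right) = \sqrt{-6} - 21 = i \sqrt{6} - 21 = -21 + i \sqrt{6}$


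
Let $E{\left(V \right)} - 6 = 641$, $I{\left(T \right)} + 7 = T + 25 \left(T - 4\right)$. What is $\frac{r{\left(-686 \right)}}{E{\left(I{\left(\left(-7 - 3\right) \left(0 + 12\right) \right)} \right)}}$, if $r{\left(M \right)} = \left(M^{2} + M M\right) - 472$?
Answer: $\frac{940720}{647} \approx 1454.0$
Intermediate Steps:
$r{\left(M \right)} = -472 + 2 M^{2}$ ($r{\left(M \right)} = \left(M^{2} + M^{2}\right) - 472 = 2 M^{2} - 472 = -472 + 2 M^{2}$)
$I{\left(T \right)} = -107 + 26 T$ ($I{\left(T \right)} = -7 + \left(T + 25 \left(T - 4\right)\right) = -7 + \left(T + 25 \left(-4 + T\right)\right) = -7 + \left(T + \left(-100 + 25 T\right)\right) = -7 + \left(-100 + 26 T\right) = -107 + 26 T$)
$E{\left(V \right)} = 647$ ($E{\left(V \right)} = 6 + 641 = 647$)
$\frac{r{\left(-686 \right)}}{E{\left(I{\left(\left(-7 - 3\right) \left(0 + 12\right) \right)} \right)}} = \frac{-472 + 2 \left(-686\right)^{2}}{647} = \left(-472 + 2 \cdot 470596\right) \frac{1}{647} = \left(-472 + 941192\right) \frac{1}{647} = 940720 \cdot \frac{1}{647} = \frac{940720}{647}$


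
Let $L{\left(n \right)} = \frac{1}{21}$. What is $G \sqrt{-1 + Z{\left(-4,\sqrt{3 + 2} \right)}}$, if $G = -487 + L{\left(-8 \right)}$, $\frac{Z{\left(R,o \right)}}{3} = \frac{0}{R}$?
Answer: $- \frac{10226 i}{21} \approx - 486.95 i$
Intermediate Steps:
$Z{\left(R,o \right)} = 0$ ($Z{\left(R,o \right)} = 3 \frac{0}{R} = 3 \cdot 0 = 0$)
$L{\left(n \right)} = \frac{1}{21}$
$G = - \frac{10226}{21}$ ($G = -487 + \frac{1}{21} = - \frac{10226}{21} \approx -486.95$)
$G \sqrt{-1 + Z{\left(-4,\sqrt{3 + 2} \right)}} = - \frac{10226 \sqrt{-1 + 0}}{21} = - \frac{10226 \sqrt{-1}}{21} = - \frac{10226 i}{21}$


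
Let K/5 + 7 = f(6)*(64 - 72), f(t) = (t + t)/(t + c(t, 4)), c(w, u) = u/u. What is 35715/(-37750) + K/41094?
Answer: -515053711/542954475 ≈ -0.94861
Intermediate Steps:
c(w, u) = 1
f(t) = 2*t/(1 + t) (f(t) = (t + t)/(t + 1) = (2*t)/(1 + t) = 2*t/(1 + t))
K = -725/7 (K = -35 + 5*((2*6/(1 + 6))*(64 - 72)) = -35 + 5*((2*6/7)*(-8)) = -35 + 5*((2*6*(1/7))*(-8)) = -35 + 5*((12/7)*(-8)) = -35 + 5*(-96/7) = -35 - 480/7 = -725/7 ≈ -103.57)
35715/(-37750) + K/41094 = 35715/(-37750) - 725/7/41094 = 35715*(-1/37750) - 725/7*1/41094 = -7143/7550 - 725/287658 = -515053711/542954475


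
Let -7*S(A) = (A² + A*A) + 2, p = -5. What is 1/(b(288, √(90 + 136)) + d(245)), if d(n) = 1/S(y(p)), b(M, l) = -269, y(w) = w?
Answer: -52/13995 ≈ -0.0037156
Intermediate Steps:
S(A) = -2/7 - 2*A²/7 (S(A) = -((A² + A*A) + 2)/7 = -((A² + A²) + 2)/7 = -(2*A² + 2)/7 = -(2 + 2*A²)/7 = -2/7 - 2*A²/7)
d(n) = -7/52 (d(n) = 1/(-2/7 - 2/7*(-5)²) = 1/(-2/7 - 2/7*25) = 1/(-2/7 - 50/7) = 1/(-52/7) = -7/52)
1/(b(288, √(90 + 136)) + d(245)) = 1/(-269 - 7/52) = 1/(-13995/52) = -52/13995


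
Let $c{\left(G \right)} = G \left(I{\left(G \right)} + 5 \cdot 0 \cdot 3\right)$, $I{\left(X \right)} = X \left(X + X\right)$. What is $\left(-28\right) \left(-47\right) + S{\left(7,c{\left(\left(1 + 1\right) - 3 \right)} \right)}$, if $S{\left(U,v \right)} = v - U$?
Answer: $1307$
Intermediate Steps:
$I{\left(X \right)} = 2 X^{2}$ ($I{\left(X \right)} = X 2 X = 2 X^{2}$)
$c{\left(G \right)} = 2 G^{3}$ ($c{\left(G \right)} = G \left(2 G^{2} + 5 \cdot 0 \cdot 3\right) = G \left(2 G^{2} + 0 \cdot 3\right) = G \left(2 G^{2} + 0\right) = G 2 G^{2} = 2 G^{3}$)
$\left(-28\right) \left(-47\right) + S{\left(7,c{\left(\left(1 + 1\right) - 3 \right)} \right)} = \left(-28\right) \left(-47\right) + \left(2 \left(\left(1 + 1\right) - 3\right)^{3} - 7\right) = 1316 - \left(7 - 2 \left(2 - 3\right)^{3}\right) = 1316 - \left(7 - 2 \left(-1\right)^{3}\right) = 1316 + \left(2 \left(-1\right) - 7\right) = 1316 - 9 = 1307$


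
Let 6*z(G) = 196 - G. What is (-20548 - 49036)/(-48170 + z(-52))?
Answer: 104376/72193 ≈ 1.4458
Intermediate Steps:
z(G) = 98/3 - G/6 (z(G) = (196 - G)/6 = 98/3 - G/6)
(-20548 - 49036)/(-48170 + z(-52)) = (-20548 - 49036)/(-48170 + (98/3 - 1/6*(-52))) = -69584/(-48170 + (98/3 + 26/3)) = -69584/(-48170 + 124/3) = -69584/(-144386/3) = -69584*(-3/144386) = 104376/72193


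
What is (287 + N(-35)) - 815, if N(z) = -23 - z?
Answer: -516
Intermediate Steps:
(287 + N(-35)) - 815 = (287 + (-23 - 1*(-35))) - 815 = (287 + (-23 + 35)) - 815 = (287 + 12) - 815 = 299 - 815 = -516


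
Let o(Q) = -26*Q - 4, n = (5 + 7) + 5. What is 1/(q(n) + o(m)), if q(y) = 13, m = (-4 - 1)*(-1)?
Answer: -1/121 ≈ -0.0082645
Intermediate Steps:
m = 5 (m = -5*(-1) = 5)
n = 17 (n = 12 + 5 = 17)
o(Q) = -4 - 26*Q
1/(q(n) + o(m)) = 1/(13 + (-4 - 26*5)) = 1/(13 + (-4 - 130)) = 1/(13 - 134) = 1/(-121) = -1/121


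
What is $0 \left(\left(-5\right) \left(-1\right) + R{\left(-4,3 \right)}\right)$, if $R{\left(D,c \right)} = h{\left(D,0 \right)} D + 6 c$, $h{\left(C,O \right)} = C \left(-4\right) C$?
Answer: $0$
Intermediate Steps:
$h{\left(C,O \right)} = - 4 C^{2}$ ($h{\left(C,O \right)} = - 4 C C = - 4 C^{2}$)
$R{\left(D,c \right)} = - 4 D^{3} + 6 c$ ($R{\left(D,c \right)} = - 4 D^{2} D + 6 c = - 4 D^{3} + 6 c$)
$0 \left(\left(-5\right) \left(-1\right) + R{\left(-4,3 \right)}\right) = 0 \left(\left(-5\right) \left(-1\right) + \left(- 4 \left(-4\right)^{3} + 6 \cdot 3\right)\right) = 0 \left(5 + \left(\left(-4\right) \left(-64\right) + 18\right)\right) = 0 \left(5 + \left(256 + 18\right)\right) = 0 \left(5 + 274\right) = 0 \cdot 279 = 0$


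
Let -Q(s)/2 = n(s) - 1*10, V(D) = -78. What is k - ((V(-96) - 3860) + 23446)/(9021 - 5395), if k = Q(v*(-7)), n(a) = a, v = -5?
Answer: -100404/1813 ≈ -55.380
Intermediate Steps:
Q(s) = 20 - 2*s (Q(s) = -2*(s - 1*10) = -2*(s - 10) = -2*(-10 + s) = 20 - 2*s)
k = -50 (k = 20 - (-10)*(-7) = 20 - 2*35 = 20 - 70 = -50)
k - ((V(-96) - 3860) + 23446)/(9021 - 5395) = -50 - ((-78 - 3860) + 23446)/(9021 - 5395) = -50 - (-3938 + 23446)/3626 = -50 - 19508/3626 = -50 - 1*9754/1813 = -50 - 9754/1813 = -100404/1813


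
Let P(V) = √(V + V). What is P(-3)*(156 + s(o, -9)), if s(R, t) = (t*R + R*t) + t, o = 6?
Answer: 39*I*√6 ≈ 95.53*I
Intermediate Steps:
s(R, t) = t + 2*R*t (s(R, t) = (R*t + R*t) + t = 2*R*t + t = t + 2*R*t)
P(V) = √2*√V (P(V) = √(2*V) = √2*√V)
P(-3)*(156 + s(o, -9)) = (√2*√(-3))*(156 - 9*(1 + 2*6)) = (√2*(I*√3))*(156 - 9*(1 + 12)) = (I*√6)*(156 - 9*13) = (I*√6)*(156 - 117) = (I*√6)*39 = 39*I*√6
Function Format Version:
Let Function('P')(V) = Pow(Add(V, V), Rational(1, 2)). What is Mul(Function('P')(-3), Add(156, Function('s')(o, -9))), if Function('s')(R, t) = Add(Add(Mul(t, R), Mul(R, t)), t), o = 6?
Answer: Mul(39, I, Pow(6, Rational(1, 2))) ≈ Mul(95.530, I)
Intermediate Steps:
Function('s')(R, t) = Add(t, Mul(2, R, t)) (Function('s')(R, t) = Add(Add(Mul(R, t), Mul(R, t)), t) = Add(Mul(2, R, t), t) = Add(t, Mul(2, R, t)))
Function('P')(V) = Mul(Pow(2, Rational(1, 2)), Pow(V, Rational(1, 2))) (Function('P')(V) = Pow(Mul(2, V), Rational(1, 2)) = Mul(Pow(2, Rational(1, 2)), Pow(V, Rational(1, 2))))
Mul(Function('P')(-3), Add(156, Function('s')(o, -9))) = Mul(Mul(Pow(2, Rational(1, 2)), Pow(-3, Rational(1, 2))), Add(156, Mul(-9, Add(1, Mul(2, 6))))) = Mul(Mul(Pow(2, Rational(1, 2)), Mul(I, Pow(3, Rational(1, 2)))), Add(156, Mul(-9, Add(1, 12)))) = Mul(Mul(I, Pow(6, Rational(1, 2))), Add(156, Mul(-9, 13))) = Mul(Mul(I, Pow(6, Rational(1, 2))), Add(156, -117)) = Mul(Mul(I, Pow(6, Rational(1, 2))), 39) = Mul(39, I, Pow(6, Rational(1, 2)))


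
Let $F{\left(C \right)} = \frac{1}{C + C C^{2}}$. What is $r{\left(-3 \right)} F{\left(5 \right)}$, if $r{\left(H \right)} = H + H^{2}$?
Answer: $\frac{3}{65} \approx 0.046154$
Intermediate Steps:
$F{\left(C \right)} = \frac{1}{C + C^{3}}$
$r{\left(-3 \right)} F{\left(5 \right)} = \frac{\left(-3\right) \left(1 - 3\right)}{5 + 5^{3}} = \frac{\left(-3\right) \left(-2\right)}{5 + 125} = \frac{6}{130} = 6 \cdot \frac{1}{130} = \frac{3}{65}$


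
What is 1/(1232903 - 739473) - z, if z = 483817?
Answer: -238729822309/493430 ≈ -4.8382e+5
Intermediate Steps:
1/(1232903 - 739473) - z = 1/(1232903 - 739473) - 1*483817 = 1/493430 - 483817 = -238729822309/493430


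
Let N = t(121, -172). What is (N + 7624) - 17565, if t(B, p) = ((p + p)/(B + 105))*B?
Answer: -1144145/113 ≈ -10125.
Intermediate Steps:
t(B, p) = 2*B*p/(105 + B) (t(B, p) = ((2*p)/(105 + B))*B = (2*p/(105 + B))*B = 2*B*p/(105 + B))
N = -20812/113 (N = 2*121*(-172)/(105 + 121) = 2*121*(-172)/226 = 2*121*(-172)*(1/226) = -20812/113 ≈ -184.18)
(N + 7624) - 17565 = (-20812/113 + 7624) - 17565 = 840700/113 - 17565 = -1144145/113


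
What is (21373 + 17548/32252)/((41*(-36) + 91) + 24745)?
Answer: 86167443/94175840 ≈ 0.91496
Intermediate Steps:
(21373 + 17548/32252)/((41*(-36) + 91) + 24745) = (21373 + 17548*(1/32252))/((-1476 + 91) + 24745) = (21373 + 4387/8063)/(-1385 + 24745) = (172334886/8063)/23360 = (172334886/8063)*(1/23360) = 86167443/94175840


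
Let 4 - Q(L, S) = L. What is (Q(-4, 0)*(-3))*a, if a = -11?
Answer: 264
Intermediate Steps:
Q(L, S) = 4 - L
(Q(-4, 0)*(-3))*a = ((4 - 1*(-4))*(-3))*(-11) = ((4 + 4)*(-3))*(-11) = (8*(-3))*(-11) = -24*(-11) = 264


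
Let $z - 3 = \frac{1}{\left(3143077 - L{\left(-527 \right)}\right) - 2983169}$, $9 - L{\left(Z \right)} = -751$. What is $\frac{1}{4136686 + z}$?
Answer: $\frac{159148}{658345780973} \approx 2.4174 \cdot 10^{-7}$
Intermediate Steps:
$L{\left(Z \right)} = 760$ ($L{\left(Z \right)} = 9 - -751 = 9 + 751 = 760$)
$z = \frac{477445}{159148}$ ($z = 3 + \frac{1}{\left(3143077 - 760\right) - 2983169} = 3 + \frac{1}{3142317 - 2983169} = 3 + \frac{1}{159148} = \frac{477445}{159148} \approx 3.0$)
$\frac{1}{4136686 + z} = \frac{1}{4136686 + \frac{477445}{159148}} = \frac{1}{\frac{658345780973}{159148}} = \frac{159148}{658345780973}$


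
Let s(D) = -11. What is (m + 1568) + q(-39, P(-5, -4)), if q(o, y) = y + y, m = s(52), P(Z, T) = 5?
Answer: 1567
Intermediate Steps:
m = -11
q(o, y) = 2*y
(m + 1568) + q(-39, P(-5, -4)) = (-11 + 1568) + 2*5 = 1557 + 10 = 1567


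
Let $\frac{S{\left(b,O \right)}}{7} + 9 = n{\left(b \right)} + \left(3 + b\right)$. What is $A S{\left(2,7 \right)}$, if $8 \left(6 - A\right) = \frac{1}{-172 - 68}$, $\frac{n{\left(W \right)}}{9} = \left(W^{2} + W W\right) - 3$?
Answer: $\frac{3306527}{1920} \approx 1722.1$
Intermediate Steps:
$n{\left(W \right)} = -27 + 18 W^{2}$ ($n{\left(W \right)} = 9 \left(\left(W^{2} + W W\right) - 3\right) = 9 \left(\left(W^{2} + W^{2}\right) - 3\right) = 9 \left(2 W^{2} - 3\right) = 9 \left(-3 + 2 W^{2}\right) = -27 + 18 W^{2}$)
$S{\left(b,O \right)} = -231 + 7 b + 126 b^{2}$ ($S{\left(b,O \right)} = -63 + 7 \left(\left(-27 + 18 b^{2}\right) + \left(3 + b\right)\right) = -63 + 7 \left(-24 + b + 18 b^{2}\right) = -63 + \left(-168 + 7 b + 126 b^{2}\right) = -231 + 7 b + 126 b^{2}$)
$A = \frac{11521}{1920}$ ($A = 6 - \frac{1}{8 \left(-172 - 68\right)} = 6 - \frac{1}{8 \left(-240\right)} = 6 - - \frac{1}{1920} = 6 + \frac{1}{1920} = \frac{11521}{1920} \approx 6.0005$)
$A S{\left(2,7 \right)} = \frac{11521 \left(-231 + 7 \cdot 2 + 126 \cdot 2^{2}\right)}{1920} = \frac{11521 \left(-231 + 14 + 126 \cdot 4\right)}{1920} = \frac{11521 \left(-231 + 14 + 504\right)}{1920} = \frac{11521}{1920} \cdot 287 = \frac{3306527}{1920}$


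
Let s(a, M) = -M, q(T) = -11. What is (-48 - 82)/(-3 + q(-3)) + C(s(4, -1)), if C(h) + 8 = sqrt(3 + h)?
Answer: 23/7 ≈ 3.2857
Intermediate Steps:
C(h) = -8 + sqrt(3 + h)
(-48 - 82)/(-3 + q(-3)) + C(s(4, -1)) = (-48 - 82)/(-3 - 11) + (-8 + sqrt(3 - 1*(-1))) = -130/(-14) + (-8 + sqrt(3 + 1)) = -130*(-1/14) + (-8 + sqrt(4)) = 65/7 + (-8 + 2) = 65/7 - 6 = 23/7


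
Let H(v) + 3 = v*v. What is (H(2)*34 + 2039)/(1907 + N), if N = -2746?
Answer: -2073/839 ≈ -2.4708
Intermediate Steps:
H(v) = -3 + v**2 (H(v) = -3 + v*v = -3 + v**2)
(H(2)*34 + 2039)/(1907 + N) = ((-3 + 2**2)*34 + 2039)/(1907 - 2746) = ((-3 + 4)*34 + 2039)/(-839) = (1*34 + 2039)*(-1/839) = (34 + 2039)*(-1/839) = 2073*(-1/839) = -2073/839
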